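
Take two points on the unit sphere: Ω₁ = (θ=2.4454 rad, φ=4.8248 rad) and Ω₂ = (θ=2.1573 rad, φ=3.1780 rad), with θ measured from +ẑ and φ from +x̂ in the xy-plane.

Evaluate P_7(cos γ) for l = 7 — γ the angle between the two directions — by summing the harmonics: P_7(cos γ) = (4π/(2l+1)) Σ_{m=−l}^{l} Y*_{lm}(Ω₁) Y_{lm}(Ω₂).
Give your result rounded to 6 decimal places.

-0.053611

Addition theorem: P_7(cos γ) = (4π/15) Σ_m Y*_{lm}(Ω₁) Y_{lm}(Ω₂), m = −7…7:
  m=-7: Y*=-0.01580 + 0.01575j  Y=-0.13453 + 0.03505j  product 0.00157 - 0.00267j
  m=-6: Y*=0.07800 + 0.06236j  Y=-0.33744 + 0.07491j  product -0.03099 - 0.01520j
  m=-5: Y*=0.14113 - 0.22408j  Y=-0.43129 + 0.07939j  product -0.04308 + 0.10785j
  m=-4: Y*=-0.39915 - 0.19264j  Y=-0.18990 + 0.02785j  product 0.08116 + 0.02546j
  m=-3: Y*=-0.13235 + 0.37747j  Y=0.24141 - 0.02647j  product -0.02196 + 0.09463j
  m=-2: Y*=-0.00943 - 0.00216j  Y=0.31614 - 0.02306j  product -0.00303 - 0.00046j
  m=-1: Y*=-0.04388 + 0.38873j  Y=-0.11895 + 0.00433j  product 0.00354 - 0.04643j
  m=+0: Y*=0.11559 + 0.00000j  Y=-0.33241 + 0.00000j  product -0.03842 + 0.00000j
  m=+1: Y*=0.04388 + 0.38873j  Y=0.11895 + 0.00433j  product 0.00354 + 0.04643j
  m=+2: Y*=-0.00943 + 0.00216j  Y=0.31614 + 0.02306j  product -0.00303 + 0.00046j
  m=+3: Y*=0.13235 + 0.37747j  Y=-0.24141 - 0.02647j  product -0.02196 - 0.09463j
  m=+4: Y*=-0.39915 + 0.19264j  Y=-0.18990 - 0.02785j  product 0.08116 - 0.02546j
  m=+5: Y*=-0.14113 - 0.22408j  Y=0.43129 + 0.07939j  product -0.04308 - 0.10785j
  m=+6: Y*=0.07800 - 0.06236j  Y=-0.33744 - 0.07491j  product -0.03099 + 0.01520j
  m=+7: Y*=0.01580 + 0.01575j  Y=0.13453 + 0.03505j  product 0.00157 + 0.00267j
Σ over m = -0.06399 - 0.00000j; ×(4π/15) → -0.05361 - 0.00000j. Real part: -0.053611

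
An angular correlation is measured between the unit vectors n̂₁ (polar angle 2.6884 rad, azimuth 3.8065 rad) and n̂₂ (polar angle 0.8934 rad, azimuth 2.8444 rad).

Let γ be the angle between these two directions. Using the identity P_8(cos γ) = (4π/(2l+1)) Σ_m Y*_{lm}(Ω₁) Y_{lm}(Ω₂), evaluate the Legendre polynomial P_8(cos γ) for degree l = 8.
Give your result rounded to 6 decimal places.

-0.282836

Addition theorem: P_8(cos γ) = (4π/17) Σ_m Y*_{lm}(Ω₁) Y_{lm}(Ω₂), m = −8…8:
  m=-8: (+0.000397-0.000572i) × (-0.050577+0.048463i) = +0.000008+0.000048i  (running Σ = +0.000008+0.000048i)
  m=-7: (-0.000332-0.005708i) × (+0.109935-0.196744i) = -0.001159-0.000562i  (running Σ = -0.001152-0.000514i)
  m=-6: (-0.019517-0.022121i) × (-0.086881+0.402952i) = +0.010609-0.005943i  (running Σ = +0.009458-0.006457i)
  m=-5: (-0.105542-0.019527i) × (-0.035881-0.421946i) = -0.004452+0.045234i  (running Σ = +0.005005+0.038777i)
  m=-4: (-0.247327+0.129379i) × (+0.037988+0.094552i) = -0.021628-0.018470i  (running Σ = -0.016623+0.020306i)
  m=-3: (-0.202390+0.448470i) × (+0.194472+0.240871i) = -0.147383+0.038465i  (running Σ = -0.164005+0.058771i)
  m=-2: (+0.114563+0.466165i) × (-0.232859-0.157396i) = +0.046695-0.126583i  (running Σ = -0.117310-0.067811i)
  m=-1: (-0.005117-0.004012i) × (-0.184077-0.056376i) = +0.000716+0.001027i  (running Σ = -0.116594-0.066784i)
  m=0: (-0.476469-0.000000i) × (+0.313632+0.000000i) = -0.149436-0.000000i  (running Σ = -0.266030-0.066784i)
  m=1: (+0.005117-0.004012i) × (+0.184077-0.056376i) = +0.000716-0.001027i  (running Σ = -0.265315-0.067811i)
  m=2: (+0.114563-0.466165i) × (-0.232859+0.157396i) = +0.046695+0.126583i  (running Σ = -0.218619+0.058771i)
  m=3: (+0.202390+0.448470i) × (-0.194472+0.240871i) = -0.147383-0.038465i  (running Σ = -0.366002+0.020306i)
  m=4: (-0.247327-0.129379i) × (+0.037988-0.094552i) = -0.021628+0.018470i  (running Σ = -0.387630+0.038777i)
  m=5: (+0.105542-0.019527i) × (+0.035881-0.421946i) = -0.004452-0.045234i  (running Σ = -0.392083-0.006457i)
  m=6: (-0.019517+0.022121i) × (-0.086881-0.402952i) = +0.010609+0.005943i  (running Σ = -0.381473-0.000514i)
  m=7: (+0.000332-0.005708i) × (-0.109935-0.196744i) = -0.001159+0.000562i  (running Σ = -0.382633+0.000048i)
  m=8: (+0.000397+0.000572i) × (-0.050577-0.048463i) = +0.000008-0.000048i  (running Σ = -0.382625+0.000000i)
Accumulated sum -0.382625+0.000000i; after 4π/(2l+1) scaling, -0.282836+0.000000i ⇒ P_8 = -0.282836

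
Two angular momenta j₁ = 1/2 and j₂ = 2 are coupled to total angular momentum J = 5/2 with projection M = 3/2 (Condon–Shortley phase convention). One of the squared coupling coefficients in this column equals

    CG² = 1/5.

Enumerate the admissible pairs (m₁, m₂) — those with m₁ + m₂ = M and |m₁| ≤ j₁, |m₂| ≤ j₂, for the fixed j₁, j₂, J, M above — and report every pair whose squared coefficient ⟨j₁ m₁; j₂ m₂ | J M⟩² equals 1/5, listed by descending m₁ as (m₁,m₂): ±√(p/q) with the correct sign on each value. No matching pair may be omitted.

(-1/2,2): +√(1/5)

Admissible pairs with m₁+m₂ = M = 3/2: (-1/2,2), (1/2,1)
  (m₁,m₂)=(1/2,1): CG² = 4/5, CG = +√(4/5)
  (m₁,m₂)=(-1/2,2): CG² = 1/5, CG = +√(1/5)   ← matches the target
Pairs with CG² = 1/5: (-1/2,2): +√(1/5)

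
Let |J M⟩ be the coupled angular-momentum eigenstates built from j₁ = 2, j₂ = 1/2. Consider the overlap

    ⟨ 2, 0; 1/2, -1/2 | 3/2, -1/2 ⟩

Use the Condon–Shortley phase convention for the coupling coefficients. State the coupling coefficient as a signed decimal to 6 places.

triangle: 1!·3!·0!/5! = 6/120
(j±m)!: 2!·2!·0!·1!·1!·2! = 8
prefactor² = (2J+1)·Δ·N² = 8/5
  k=0: +1/(0!·1!·2!·0!·1!·0!) = 1/2
Σ = 1/2  ⇒  CG² = 8/5·(1/2)² = 2/5
CG = +√(2/5) = +0.632456

+0.632456  (= +√(2/5))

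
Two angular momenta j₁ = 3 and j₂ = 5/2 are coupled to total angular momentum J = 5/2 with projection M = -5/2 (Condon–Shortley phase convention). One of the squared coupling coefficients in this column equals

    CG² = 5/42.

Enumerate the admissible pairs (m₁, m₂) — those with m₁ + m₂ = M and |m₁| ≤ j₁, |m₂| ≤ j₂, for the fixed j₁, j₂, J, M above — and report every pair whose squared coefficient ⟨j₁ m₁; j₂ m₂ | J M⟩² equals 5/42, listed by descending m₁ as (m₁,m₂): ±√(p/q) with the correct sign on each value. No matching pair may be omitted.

(0,-5/2): +√(5/42)

Admissible pairs with m₁+m₂ = M = -5/2: (-3,1/2), (-2,-1/2), (-1,-3/2), (0,-5/2)
  (m₁,m₂)=(0,-5/2): CG² = 5/42, CG = +√(5/42)   ← matches the target
  (m₁,m₂)=(-1,-3/2): CG² = 2/7, CG = −√(2/7)
  (m₁,m₂)=(-2,-1/2): CG² = 5/14, CG = +√(5/14)
  (m₁,m₂)=(-3,1/2): CG² = 5/21, CG = −√(5/21)
Pairs with CG² = 5/42: (0,-5/2): +√(5/42)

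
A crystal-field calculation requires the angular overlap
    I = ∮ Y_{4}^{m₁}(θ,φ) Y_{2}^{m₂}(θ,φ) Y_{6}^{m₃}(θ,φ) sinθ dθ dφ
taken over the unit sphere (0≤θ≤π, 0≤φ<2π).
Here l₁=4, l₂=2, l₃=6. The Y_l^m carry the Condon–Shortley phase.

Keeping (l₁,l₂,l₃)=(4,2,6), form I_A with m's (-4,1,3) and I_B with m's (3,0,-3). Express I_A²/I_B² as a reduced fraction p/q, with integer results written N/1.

Shared (l₁,l₂,l₃)=(4,2,6): N and (l;000)² cancel in I_A²/I_B².
A: Δ = 0!·8!·4!/13! = 1/6435; Racah Σ t=0..0: t=0:+1/241920 = 1/241920; ⇒ 3j(4 2 6; -4 1 3)² = 1/715, sgn -1
B: Δ = 0!·8!·4!/13! = 1/6435; Racah Σ t=0..0: t=0:+1/20160 = 1/20160; ⇒ 3j(4 2 6; 3 0 -3)² = 12/715, sgn -1
I_A²/I_B² = (1/715)/(12/715) = 1/12

1/12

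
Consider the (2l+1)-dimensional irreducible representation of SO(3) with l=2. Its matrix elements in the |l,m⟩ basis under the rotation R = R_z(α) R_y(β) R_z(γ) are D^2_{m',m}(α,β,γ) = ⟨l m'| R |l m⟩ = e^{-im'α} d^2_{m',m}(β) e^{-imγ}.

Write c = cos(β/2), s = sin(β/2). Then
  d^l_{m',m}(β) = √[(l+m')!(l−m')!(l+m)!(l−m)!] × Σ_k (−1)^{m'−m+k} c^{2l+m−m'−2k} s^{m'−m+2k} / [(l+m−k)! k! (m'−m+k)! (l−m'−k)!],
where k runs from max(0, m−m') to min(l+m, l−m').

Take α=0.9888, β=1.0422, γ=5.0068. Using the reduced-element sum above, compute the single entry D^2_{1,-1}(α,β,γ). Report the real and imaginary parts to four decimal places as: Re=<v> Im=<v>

Re=-0.3186 Im=-0.3825

First d^2_{1,-1}(β=1.0422), then the phase factors e^{-i(1)α} and e^{-i(-1)γ}:
With c≡cos(β/2)=0.867272 and s≡sin(β/2)=0.497834, N=[6·1·1·6]^{1/2}=6.000000
k: max(0,(-1)−(1))=0 … min(2+(-1),2−(1))=1
  k=0: (−1)^2·6.0000/(2)·0.8673^2·0.4978^2 = +0.559245
  k=1: (−1)^3·6.0000/(6)·0.8673^0·0.4978^4 = -0.061424
d^2_{1,-1}(1.0422) = +0.559245 -0.061424 = +0.497820
D = (+0.549693-0.835367i)·(+0.497820)·(+0.290176-0.956973i) = -0.318563-0.382548i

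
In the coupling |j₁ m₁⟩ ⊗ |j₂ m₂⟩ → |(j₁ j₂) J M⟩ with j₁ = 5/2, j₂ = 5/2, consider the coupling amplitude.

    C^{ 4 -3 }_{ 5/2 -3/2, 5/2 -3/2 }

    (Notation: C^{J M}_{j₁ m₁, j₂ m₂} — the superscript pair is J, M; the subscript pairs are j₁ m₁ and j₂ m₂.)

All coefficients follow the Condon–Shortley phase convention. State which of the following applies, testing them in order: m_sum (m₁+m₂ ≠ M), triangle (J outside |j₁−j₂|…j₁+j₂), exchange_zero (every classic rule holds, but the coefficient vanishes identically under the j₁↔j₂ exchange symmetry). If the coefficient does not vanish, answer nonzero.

exchange_zero

m-sum: m₁+m₂ = -3/2+(-3/2) = -3, M = -3  ✓
triangle: |j₁−j₂| = 0 ≤ J = 4 ≤ j₁+j₂ = 5  ✓
exchange: j₁=j₂ and m₁=m₂, and (−1)^(j₁+j₂−J) = (−1)^1 = −1 forces ⟨j₁m₁;j₂m₂|JM⟩ = −⟨j₂m₂;j₁m₁|JM⟩ = −⟨j₁m₁;j₂m₂|JM⟩ ⇒ the coefficient vanishes identically
Racah sum check: Σ_k collapses to 0 ⇒ CG = 0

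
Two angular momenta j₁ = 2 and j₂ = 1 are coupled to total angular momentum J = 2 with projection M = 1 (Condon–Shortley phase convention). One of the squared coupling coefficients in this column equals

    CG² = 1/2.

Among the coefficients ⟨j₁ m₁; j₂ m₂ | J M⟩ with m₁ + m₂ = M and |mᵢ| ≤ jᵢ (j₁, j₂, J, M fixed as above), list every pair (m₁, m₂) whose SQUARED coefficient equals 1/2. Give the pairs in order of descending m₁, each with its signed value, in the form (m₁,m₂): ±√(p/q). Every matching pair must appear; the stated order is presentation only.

(0,1): −√(1/2)

Admissible pairs with m₁+m₂ = M = 1: (0,1), (1,0), (2,-1)
  (m₁,m₂)=(2,-1): CG² = 1/3, CG = +√(1/3)
  (m₁,m₂)=(1,0): CG² = 1/6, CG = +√(1/6)
  (m₁,m₂)=(0,1): CG² = 1/2, CG = −√(1/2)   ← matches the target
Pairs with CG² = 1/2: (0,1): −√(1/2)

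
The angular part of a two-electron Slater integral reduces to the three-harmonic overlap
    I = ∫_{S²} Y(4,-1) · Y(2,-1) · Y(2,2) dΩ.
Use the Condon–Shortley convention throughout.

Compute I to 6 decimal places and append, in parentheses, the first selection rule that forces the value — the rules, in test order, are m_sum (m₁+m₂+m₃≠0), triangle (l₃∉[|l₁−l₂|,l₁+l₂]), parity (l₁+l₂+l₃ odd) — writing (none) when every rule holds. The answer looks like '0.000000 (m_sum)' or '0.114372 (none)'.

Rules hold: Σm=0, L=8 even, 2≤2≤6.
N = 9·5·5 = 225
Δ = 4!·4!·0!/9! = 1/630
Racah Σ t=2..2: t=2:+1/16 = 1/16
⇒ 3j(4 2 2; 0 0 0)² = 2/35, sgn +1
Racah Σ t=1..1: t=1:−1/144 = -1/144
⇒ 3j(4 2 2; -1 -1 2)² = 1/126, sgn -1
4πI² = N·(3j₀)²·(3jₘ)² = 5/49
I = -1·√(0.102041/4π) = -0.09011188
No selection rule forces the value: the integral is nonzero (none).

-0.090112 (none)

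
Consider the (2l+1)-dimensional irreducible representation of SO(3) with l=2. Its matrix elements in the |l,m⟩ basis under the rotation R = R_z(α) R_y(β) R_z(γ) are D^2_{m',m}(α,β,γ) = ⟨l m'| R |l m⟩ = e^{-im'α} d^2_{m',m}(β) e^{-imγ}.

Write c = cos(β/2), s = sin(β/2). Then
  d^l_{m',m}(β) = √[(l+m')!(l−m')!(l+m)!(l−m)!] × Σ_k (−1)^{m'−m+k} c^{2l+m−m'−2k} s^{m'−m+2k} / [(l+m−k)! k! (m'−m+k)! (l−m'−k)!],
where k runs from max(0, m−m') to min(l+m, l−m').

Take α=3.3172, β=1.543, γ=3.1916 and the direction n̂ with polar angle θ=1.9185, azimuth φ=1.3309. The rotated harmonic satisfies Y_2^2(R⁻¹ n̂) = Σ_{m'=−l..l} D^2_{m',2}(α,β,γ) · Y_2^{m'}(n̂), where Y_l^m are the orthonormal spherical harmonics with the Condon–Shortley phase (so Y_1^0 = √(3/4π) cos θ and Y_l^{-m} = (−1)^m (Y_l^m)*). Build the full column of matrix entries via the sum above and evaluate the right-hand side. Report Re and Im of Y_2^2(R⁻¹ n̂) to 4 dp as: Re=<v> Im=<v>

Need the full column D^2_{m',2} for m'=−2..2 at α=3.3172, β=1.5430, γ=3.1916.
cos(β/2)=0.716866, sin(β/2)=0.697211
d^2_{-2,2}: single k=4 term ⇒ +0.236297;  D = +0.228881+0.058735i
d^2_{-1,2}: single k=3 term ⇒ +0.485916;  D = -0.484528-0.036697i
d^2_{0,2}: single k=2 term ⇒ +0.611899;  D = +0.608842-0.061097i
d^2_{1,2}: single k=1 term ⇒ +0.513698;  D = -0.494309+0.139801i
d^2_{2,2}: single k=0 term ⇒ +0.264089;  D = +0.237657-0.115162i
Y_2^{m'}(θ=1.9185,φ=1.3309) and Σ D·Y over m':
  (+0.2289+0.0587i)·(-0.3029-0.1576i)  (-0.4845-0.0367i)·(-0.0588+0.2404i)  (+0.6088-0.0611i)·(-0.2055+0.0000i)  (-0.4943+0.1398i)·(+0.0588+0.2404i)  (+0.2377-0.1152i)·(-0.3029+0.1576i)
Y_2^2(R⁻¹ n̂) = -0.264397-0.193901i

Re=-0.2644 Im=-0.1939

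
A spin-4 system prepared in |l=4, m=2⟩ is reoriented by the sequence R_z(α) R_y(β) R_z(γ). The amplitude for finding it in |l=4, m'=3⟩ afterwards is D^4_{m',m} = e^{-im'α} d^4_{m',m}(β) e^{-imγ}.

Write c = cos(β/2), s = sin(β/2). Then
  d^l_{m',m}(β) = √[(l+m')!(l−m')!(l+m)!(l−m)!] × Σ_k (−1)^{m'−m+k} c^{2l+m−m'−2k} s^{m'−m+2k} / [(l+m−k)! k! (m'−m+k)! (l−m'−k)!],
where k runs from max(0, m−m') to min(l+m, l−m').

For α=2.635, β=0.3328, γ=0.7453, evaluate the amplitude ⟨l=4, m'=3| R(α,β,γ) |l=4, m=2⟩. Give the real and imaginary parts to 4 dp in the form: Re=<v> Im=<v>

Split into d^4_{3,2}(β=0.3328) × two z-phases.
With c≡cos(β/2)=0.986187 and s≡sin(β/2)=0.165633, N=[5040·1·720·2]^{1/2}=2693.993318
Admissible k: 0..1 (factorial args all ≥0)
  k=0: (−1)^1·2693.9933/(720)·0.9862^7·0.1656^1 = -0.562248
  k=1: (−1)^2·2693.9933/(240)·0.9862^5·0.1656^3 = +0.047580
d^4_{3,2}(0.3328) = -0.562248 +0.047580 = -0.514668
Phases: e^{-i·(3)·2.6350}=-0.050996-0.998699i, e^{-i·(2)·0.7453}=+0.080110-0.996786i ⇒ D=+0.514448+0.015015i

Re=0.5144 Im=0.0150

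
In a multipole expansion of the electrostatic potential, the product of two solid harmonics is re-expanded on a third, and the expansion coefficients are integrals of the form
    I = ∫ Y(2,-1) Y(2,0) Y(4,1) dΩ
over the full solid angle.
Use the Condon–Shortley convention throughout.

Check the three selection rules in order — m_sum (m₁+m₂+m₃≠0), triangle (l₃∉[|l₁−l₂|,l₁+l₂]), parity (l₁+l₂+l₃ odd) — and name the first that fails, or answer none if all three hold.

m₁+m₂+m₃ = -1 + 0 + 1 = 0  ✓
triangle: |2−2|=0 ≤ l₃=4 ≤ 2+2=4  ✓
parity: l₁+l₂+l₃ = 8 is even  ✓

none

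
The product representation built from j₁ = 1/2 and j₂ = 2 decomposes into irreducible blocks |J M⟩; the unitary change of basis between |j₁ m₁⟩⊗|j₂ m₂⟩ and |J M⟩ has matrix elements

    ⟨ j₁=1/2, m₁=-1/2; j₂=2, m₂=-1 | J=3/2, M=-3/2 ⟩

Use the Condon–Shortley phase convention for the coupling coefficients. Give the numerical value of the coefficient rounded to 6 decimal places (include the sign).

-0.447214

triangle: 1!·0!·3!/5! = 6/120
(j±m)!: 0!·1!·1!·3!·0!·3! = 36
prefactor² = (2J+1)·Δ·N² = 36/5
  k=1: −1/(1!·0!·0!·0!·0!·3!) = -1/6
Σ = -1/6  ⇒  CG² = 36/5·(-1/6)² = 1/5
CG = −√(1/5) = -0.447214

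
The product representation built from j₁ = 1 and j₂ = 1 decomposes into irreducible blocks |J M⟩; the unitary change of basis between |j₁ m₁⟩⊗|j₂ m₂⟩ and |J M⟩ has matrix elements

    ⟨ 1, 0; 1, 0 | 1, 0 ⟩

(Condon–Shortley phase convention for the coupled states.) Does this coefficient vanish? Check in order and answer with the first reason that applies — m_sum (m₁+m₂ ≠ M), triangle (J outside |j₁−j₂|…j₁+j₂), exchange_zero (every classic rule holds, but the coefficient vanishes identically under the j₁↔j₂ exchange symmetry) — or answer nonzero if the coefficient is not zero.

exchange_zero

m-sum: m₁+m₂ = 0+0 = 0, M = 0  ✓
triangle: |j₁−j₂| = 0 ≤ J = 1 ≤ j₁+j₂ = 2  ✓
exchange: j₁=j₂ and m₁=m₂, and (−1)^(j₁+j₂−J) = (−1)^1 = −1 forces ⟨j₁m₁;j₂m₂|JM⟩ = −⟨j₂m₂;j₁m₁|JM⟩ = −⟨j₁m₁;j₂m₂|JM⟩ ⇒ the coefficient vanishes identically
Racah sum check: Σ_k collapses to 0 ⇒ CG = 0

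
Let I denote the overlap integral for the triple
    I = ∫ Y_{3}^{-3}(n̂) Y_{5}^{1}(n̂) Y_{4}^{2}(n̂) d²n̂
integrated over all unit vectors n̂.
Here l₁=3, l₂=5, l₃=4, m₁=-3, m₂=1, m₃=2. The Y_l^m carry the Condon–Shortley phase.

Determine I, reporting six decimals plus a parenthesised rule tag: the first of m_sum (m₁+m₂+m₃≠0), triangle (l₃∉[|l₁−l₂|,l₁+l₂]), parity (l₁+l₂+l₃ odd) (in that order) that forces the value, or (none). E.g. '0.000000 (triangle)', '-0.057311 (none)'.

m-sum 0 ✓  L=12 even ✓  2≤4≤8 ✓
Π(2lᵢ+1) = 7×11×9 = 693
triangle coeff Δ(3,5,4) = 1/180180
Σ_t [1,3]: t=1:−1/576 t=2:+1/144 t=3:−1/576 = 1/288
(3j)²=20/1001 [(3 5 4; 0 0 0)], sign=+1
Σ_t [4,4]: t=4:+1/2304 = 1/2304
(3j)²=75/4004 [(3 5 4; -3 1 2)], sign=+1
⇒ 4πI² = 3375/13013
I = (+1)√(3375/13013/(4π)) = 0.14366244
No selection rule forces the value: the integral is nonzero (none).

0.143662 (none)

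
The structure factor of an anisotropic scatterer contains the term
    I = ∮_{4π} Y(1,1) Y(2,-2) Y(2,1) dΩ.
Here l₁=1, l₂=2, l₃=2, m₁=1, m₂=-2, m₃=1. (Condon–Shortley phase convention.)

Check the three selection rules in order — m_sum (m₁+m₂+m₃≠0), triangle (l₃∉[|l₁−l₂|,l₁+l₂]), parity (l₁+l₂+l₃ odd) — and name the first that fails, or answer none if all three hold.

azimuthal sum: 1 − 2 + 1 = 0  ✓
1 ≤ 2 ≤ 3 (triangle on l)  ✓
L = 1 + 2 + 2 = 5 (odd)  ✗

parity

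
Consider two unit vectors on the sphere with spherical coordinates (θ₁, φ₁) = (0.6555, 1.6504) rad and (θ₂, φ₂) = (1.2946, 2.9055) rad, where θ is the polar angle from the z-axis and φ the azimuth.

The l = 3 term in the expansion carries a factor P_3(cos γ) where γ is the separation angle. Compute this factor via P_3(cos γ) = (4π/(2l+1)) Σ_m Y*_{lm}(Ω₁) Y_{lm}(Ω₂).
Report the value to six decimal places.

-0.439469

Summing Y*_{l m}(θ₁,φ₁)·Y_{l m}(θ₂,φ₂) over m ∈ [−3, 3]; prefactor 4π/(2·3+1) = 1.795196:
  term(m=-3) = -0.028500+0.020506i   from Y*(Ω₁)=+0.022353-0.091813i, Y(Ω₂)=-0.282194-0.241710i
  term(m=-2) = -0.062684-0.045838i   from Y*(Ω₁)=-0.297219-0.047723i, Y(Ω₂)=+0.229741+0.117333i
  term(m=-1) = -0.025592+0.078353i   from Y*(Ω₁)=-0.033558+0.420671i, Y(Ω₂)=+0.189902+0.045687i
  term(m=+0) = -0.011252+0.000000i   from Y*(Ω₁)=+0.042070-0.000000i, Y(Ω₂)=-0.267455+0.000000i
  term(m=+1) = -0.025592-0.078353i   from Y*(Ω₁)=+0.033558+0.420671i, Y(Ω₂)=-0.189902+0.045687i
  term(m=+2) = -0.062684+0.045838i   from Y*(Ω₁)=-0.297219+0.047723i, Y(Ω₂)=+0.229741-0.117333i
  term(m=+3) = -0.028500-0.020506i   from Y*(Ω₁)=-0.022353-0.091813i, Y(Ω₂)=+0.282194-0.241710i
Total Σ_m = -0.244803-0.000000i. Multiply by 1.795196: -0.439469-0.000000i. P_3(cos γ) = -0.439469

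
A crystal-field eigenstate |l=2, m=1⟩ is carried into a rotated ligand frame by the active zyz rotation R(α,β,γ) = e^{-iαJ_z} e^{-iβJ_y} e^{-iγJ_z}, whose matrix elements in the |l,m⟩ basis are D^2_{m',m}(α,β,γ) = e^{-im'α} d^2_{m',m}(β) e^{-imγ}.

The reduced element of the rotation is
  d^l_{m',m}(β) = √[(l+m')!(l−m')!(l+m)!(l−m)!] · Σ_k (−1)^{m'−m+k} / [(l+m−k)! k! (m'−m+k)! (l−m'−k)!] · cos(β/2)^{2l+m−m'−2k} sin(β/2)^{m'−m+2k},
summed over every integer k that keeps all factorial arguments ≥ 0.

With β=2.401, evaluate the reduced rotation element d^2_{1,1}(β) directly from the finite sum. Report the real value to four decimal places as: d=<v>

d^2_{1,1}(β=2.4010) via the finite sum:
With c≡cos(β/2)=0.361892 and s≡sin(β/2)=0.932220, N=[6·1·6·1]^{1/2}=6.000000
k∈{0,1} keeps every argument non-negative
  k=0: (−1)^0·6.0000/(6)·0.3619^4·0.9322^0 = +0.017152
  k=1: (−1)^1·6.0000/(2)·0.3619^2·0.9322^2 = -0.341441
d^2_{1,1}(2.4010) = +0.017152 -0.341441 = -0.324289

d=-0.3243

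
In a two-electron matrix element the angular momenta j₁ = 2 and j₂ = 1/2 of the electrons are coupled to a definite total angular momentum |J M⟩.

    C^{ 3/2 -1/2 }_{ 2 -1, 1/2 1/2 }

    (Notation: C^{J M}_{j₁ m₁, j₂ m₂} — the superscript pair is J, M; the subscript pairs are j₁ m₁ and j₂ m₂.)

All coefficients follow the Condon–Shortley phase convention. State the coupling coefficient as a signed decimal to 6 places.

−√(3/5) ≈ -0.774597

j₁+j₂−J=1  J+j₁−j₂=3  J−j₁+j₂=0  j₁+j₂+J+1=5
(j₁±m₁, j₂±m₂, J±M) = (1,3,1,0,1,2)
P² = 12/5
sum k=1..1:
  [1] −1/2 = -1/2
S = -1/2
C² = P²·S² = 3/5 ; C = -0.774597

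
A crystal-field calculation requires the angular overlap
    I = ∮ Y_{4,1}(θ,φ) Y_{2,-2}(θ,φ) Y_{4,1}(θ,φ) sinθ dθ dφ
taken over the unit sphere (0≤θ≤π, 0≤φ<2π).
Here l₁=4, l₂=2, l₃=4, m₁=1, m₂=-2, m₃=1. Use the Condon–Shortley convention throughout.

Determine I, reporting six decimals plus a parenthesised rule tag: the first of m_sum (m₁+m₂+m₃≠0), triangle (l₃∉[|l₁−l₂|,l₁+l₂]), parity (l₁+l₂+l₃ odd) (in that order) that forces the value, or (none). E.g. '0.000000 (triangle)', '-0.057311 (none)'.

0.200662 (none)

m-sum 0 ✓  L=10 even ✓  2≤4≤6 ✓
Π(2lᵢ+1) = 9×5×9 = 405
triangle coeff Δ(4,2,4) = 1/13860
Σ_t [0,2]: t=0:+1/192 t=1:−1/36 t=2:+1/192 = -5/288
(3j)²=20/693 [(4 2 4; 0 0 0)], sign=-1
Σ_t [0,0]: t=0:+1/144 = 1/144
(3j)²=10/231 [(4 2 4; 1 -2 1)], sign=-1
⇒ 4πI² = 3000/5929
I = (+1)√(3000/5929/(4π)) = 0.20066192
No selection rule forces the value: the integral is nonzero (none).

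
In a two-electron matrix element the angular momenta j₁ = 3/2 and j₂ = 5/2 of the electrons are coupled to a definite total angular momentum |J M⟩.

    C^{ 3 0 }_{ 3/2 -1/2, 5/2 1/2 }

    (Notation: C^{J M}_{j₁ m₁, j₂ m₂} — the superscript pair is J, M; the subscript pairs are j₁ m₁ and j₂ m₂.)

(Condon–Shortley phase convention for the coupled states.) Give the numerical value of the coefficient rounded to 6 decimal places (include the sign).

-0.447214

triangle: 1!·2!·4!/8! = 48/40320
(j±m)!: 1!·2!·3!·2!·3!·3! = 864
prefactor² = (2J+1)·Δ·N² = 36/5
  k=0: +1/(0!·1!·2!·3!·0!·1!) = 1/12
  k=1: −1/(1!·0!·1!·2!·1!·2!) = -1/4
Σ = -1/6  ⇒  CG² = 36/5·(-1/6)² = 1/5
CG = −√(1/5) = -0.447214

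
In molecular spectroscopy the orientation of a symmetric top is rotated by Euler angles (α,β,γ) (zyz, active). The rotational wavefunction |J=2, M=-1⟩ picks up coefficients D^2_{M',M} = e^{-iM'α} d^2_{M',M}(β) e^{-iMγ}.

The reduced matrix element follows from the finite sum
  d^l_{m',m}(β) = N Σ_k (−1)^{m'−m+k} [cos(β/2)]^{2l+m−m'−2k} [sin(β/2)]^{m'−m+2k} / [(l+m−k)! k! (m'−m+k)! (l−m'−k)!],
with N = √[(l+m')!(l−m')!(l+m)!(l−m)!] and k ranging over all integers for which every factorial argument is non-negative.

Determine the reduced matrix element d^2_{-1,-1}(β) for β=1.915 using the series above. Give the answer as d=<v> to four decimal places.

d=-0.5549

d^2_{-1,-1}(β=1.9150) via the finite sum:
Half-angle: c=0.575566, s=0.817755. N=√(1·6·1·6)=6.000000
k∈{0,1} keeps every argument non-negative
  k=0: (−1)^0·6.0000/(6)·0.5756^4·0.8178^0 = +0.109744
  k=1: (−1)^1·6.0000/(2)·0.5756^2·0.8178^2 = -0.664597
d^2_{-1,-1}(1.9150) = +0.109744 -0.664597 = -0.554853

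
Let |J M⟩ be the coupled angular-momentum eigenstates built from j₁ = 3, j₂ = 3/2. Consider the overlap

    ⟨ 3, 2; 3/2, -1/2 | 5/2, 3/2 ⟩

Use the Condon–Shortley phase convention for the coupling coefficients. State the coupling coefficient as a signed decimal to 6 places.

+√(1/14) = +0.267261

triangle: 2!×4!×1!/8! = 48/40320
(j±m)!: 5!×1!×1!×2!×4!×1! = 5760
prefactor² = (2J+1)×Δ×N² = 288/7
  k=0: +1/(0!×2!×1!×1!×3!×0!) = 1/12
  k=1: −1/(1!×1!×0!×0!×4!×1!) = -1/24
Σ = 1/24  ⇒  CG² = 288/7×(1/24)² = 1/14
CG = +√(1/14) = +0.267261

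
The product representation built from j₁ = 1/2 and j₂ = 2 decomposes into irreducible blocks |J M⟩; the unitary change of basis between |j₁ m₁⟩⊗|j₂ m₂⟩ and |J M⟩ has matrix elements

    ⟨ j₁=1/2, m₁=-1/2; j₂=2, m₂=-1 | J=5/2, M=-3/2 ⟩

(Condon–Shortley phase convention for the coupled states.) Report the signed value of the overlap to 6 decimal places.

+√(4/5) ≈ +0.894427

triangle: 0!*1!*4!/6! = 24/720
(j±m)!: 0!*1!*1!*3!*1!*4! = 144
prefactor² = (2J+1)*Δ*N² = 144/5
  k=0: +1/(0!*0!*1!*1!*0!*3!) = 1/6
Σ = 1/6  ⇒  CG² = 144/5*(1/6)² = 4/5
CG = +√(4/5) = +0.894427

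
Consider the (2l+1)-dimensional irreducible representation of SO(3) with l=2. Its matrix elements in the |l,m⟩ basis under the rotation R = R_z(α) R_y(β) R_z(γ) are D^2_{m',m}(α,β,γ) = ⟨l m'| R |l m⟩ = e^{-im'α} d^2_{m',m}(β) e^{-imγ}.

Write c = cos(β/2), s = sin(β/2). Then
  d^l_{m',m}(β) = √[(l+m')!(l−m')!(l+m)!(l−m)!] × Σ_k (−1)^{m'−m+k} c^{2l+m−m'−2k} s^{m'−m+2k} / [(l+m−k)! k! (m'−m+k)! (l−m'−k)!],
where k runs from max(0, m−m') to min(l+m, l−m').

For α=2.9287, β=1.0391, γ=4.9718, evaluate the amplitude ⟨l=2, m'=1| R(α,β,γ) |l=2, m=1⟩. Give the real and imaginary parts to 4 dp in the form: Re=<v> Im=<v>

Re=-0.0005 Im=-0.0105

D^2_{1,1}(2.9287,1.0391,4.9718) = e^{-i·1·2.9287}·d^2_{1,1}(1.0391)·e^{-i·1·4.9718}. Compute d first:
Half-angle: c=0.868043, s=0.496490. N=√(6·1·6·1)=6.000000
k: max(0,(1)−(1))=0 … min(2+(1),2−(1))=1
  k=0: (−1)^0·6.0000/(6)·0.8680^4·0.4965^0 = +0.567759
  k=1: (−1)^1·6.0000/(2)·0.8680^2·0.4965^2 = -0.557216
d^2_{1,1}(1.0391) = +0.567759 -0.557216 = +0.010543
D = (-0.977424-0.211288i)·(+0.010543)·(+0.256511+0.966541i) = -0.000490-0.010532i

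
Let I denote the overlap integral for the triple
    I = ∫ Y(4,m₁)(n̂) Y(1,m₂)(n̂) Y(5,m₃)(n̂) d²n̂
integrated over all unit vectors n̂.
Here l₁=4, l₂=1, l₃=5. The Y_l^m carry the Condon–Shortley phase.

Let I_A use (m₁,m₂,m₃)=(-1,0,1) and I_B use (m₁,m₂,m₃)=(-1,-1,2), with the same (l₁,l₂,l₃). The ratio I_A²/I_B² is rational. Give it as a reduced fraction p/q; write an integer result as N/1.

8/7

Same 4,1,5: normalisation and zero-m 3j drop out of the ratio.
A: Δ: 0! 8! 2! / 11! → 1/495; sum: t=0:+1/720 = 1/720; 3j²(4 1 5; -1 0 1) = Δ·Π!·Σ² = 8/165  (sign +1)
B: Δ: 0! 8! 2! / 11! → 1/495; sum: t=0:+1/1440 = 1/1440; 3j²(4 1 5; -1 -1 2) = Δ·Π!·Σ² = 7/165  (sign -1)
I_A²/I_B² = (8/165)/(7/165) = 8/7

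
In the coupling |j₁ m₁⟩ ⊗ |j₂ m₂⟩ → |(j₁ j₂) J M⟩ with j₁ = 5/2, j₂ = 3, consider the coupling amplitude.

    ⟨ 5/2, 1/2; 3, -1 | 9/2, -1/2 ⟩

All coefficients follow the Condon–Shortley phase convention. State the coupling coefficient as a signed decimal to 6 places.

+0.480500  (= +√(160/693))

triangle: 1!×4!×5!/11! = 2880/39916800
(j±m)!: 3!×2!×2!×4!×4!×5! = 1658880
prefactor² = (2J+1)×Δ×N² = 92160/77
  k=0: +1/(0!×1!×2!×2!×2!×3!) = 1/48
  k=1: −1/(1!×0!×1!×1!×3!×4!) = -1/144
Σ = 1/72  ⇒  CG² = 92160/77×(1/72)² = 160/693
CG = +√(160/693) = +0.480500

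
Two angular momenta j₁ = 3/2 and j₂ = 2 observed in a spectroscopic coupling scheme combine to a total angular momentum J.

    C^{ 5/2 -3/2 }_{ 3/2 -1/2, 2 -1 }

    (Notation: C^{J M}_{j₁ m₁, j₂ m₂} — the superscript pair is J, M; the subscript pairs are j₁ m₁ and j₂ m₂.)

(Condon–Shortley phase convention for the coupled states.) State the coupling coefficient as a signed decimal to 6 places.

√[6·1!2!3!/7! · 1!2!1!3!1!4!] = √(144/35)
  +(−1)^0/∏(0,1,2,1,0,2)! = 1/4  (running 1/4)
  +(−1)^1/∏(1,0,1,0,1,3)! = -1/6  (running 1/12)
⟨..|..⟩ = √(144/35)·(1/12) = +0.169031

+0.169031  (= +√(1/35))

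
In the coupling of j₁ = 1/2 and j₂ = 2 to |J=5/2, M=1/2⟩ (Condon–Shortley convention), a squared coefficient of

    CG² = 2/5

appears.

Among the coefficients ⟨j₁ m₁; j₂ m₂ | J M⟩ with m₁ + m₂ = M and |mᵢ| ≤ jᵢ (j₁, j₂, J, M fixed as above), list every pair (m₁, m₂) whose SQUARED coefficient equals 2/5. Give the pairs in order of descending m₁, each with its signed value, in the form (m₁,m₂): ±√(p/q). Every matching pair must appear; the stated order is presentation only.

Admissible pairs with m₁+m₂ = M = 1/2: (-1/2,1), (1/2,0)
  (m₁,m₂)=(1/2,0): CG² = 3/5, CG = +√(3/5)
  (m₁,m₂)=(-1/2,1): CG² = 2/5, CG = +√(2/5)   ← matches the target
Pairs with CG² = 2/5: (-1/2,1): +√(2/5)

(-1/2,1): +√(2/5)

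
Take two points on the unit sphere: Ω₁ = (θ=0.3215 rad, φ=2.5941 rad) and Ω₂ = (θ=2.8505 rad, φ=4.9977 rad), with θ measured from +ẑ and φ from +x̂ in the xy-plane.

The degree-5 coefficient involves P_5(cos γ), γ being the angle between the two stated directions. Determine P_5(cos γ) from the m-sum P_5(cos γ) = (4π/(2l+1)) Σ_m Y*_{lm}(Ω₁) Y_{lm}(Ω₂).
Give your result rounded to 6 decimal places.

-0.668559

Expand P_5 via completeness: Σ_{m} conj(Y_{5,m}) at Ω₁ times Y_{5,m} at Ω₂ —
  term(m=-5) = (0.000001, 0.000001)   from Y*(Ω₁)=(0.001344, 0.000575), Y(Ω₂)=(0.000894, 0.000130)
  term(m=-4) = (0.000130, -0.000025)   from Y*(Ω₁)=(-0.008057, -0.011306), Y(Ω₂)=(-0.003973, 0.008672)
  term(m=-3) = (0.002760, -0.003682)   from Y*(Ω₁)=(0.005551, 0.077313), Y(Ω₂)=(-0.044829, -0.038912)
  term(m=-2) = (-0.006058, -0.063707)   from Y*(Ω₁)=(0.125055, -0.242685), Y(Ω₂)=(0.197265, -0.126614)
  term(m=-1) = (-0.217448, -0.197751)   from Y*(Ω₁)=(-0.467802, 0.285201), Y(Ω₂)=(0.150991, 0.514776)
  term(m=+0) = (-0.143993, 0.000000)   from Y*(Ω₁)=(0.336927, -0.000000), Y(Ω₂)=(-0.427373, 0.000000)
  term(m=+1) = (-0.217448, 0.197751)   from Y*(Ω₁)=(0.467802, 0.285201), Y(Ω₂)=(-0.150991, 0.514776)
  term(m=+2) = (-0.006058, 0.063707)   from Y*(Ω₁)=(0.125055, 0.242685), Y(Ω₂)=(0.197265, 0.126614)
  term(m=+3) = (0.002760, 0.003682)   from Y*(Ω₁)=(-0.005551, 0.077313), Y(Ω₂)=(0.044829, -0.038912)
  term(m=+4) = (0.000130, 0.000025)   from Y*(Ω₁)=(-0.008057, 0.011306), Y(Ω₂)=(-0.003973, -0.008672)
  term(m=+5) = (0.000001, -0.000001)   from Y*(Ω₁)=(-0.001344, 0.000575), Y(Ω₂)=(-0.000894, 0.000130)
Total Σ_m = (-0.585225, 0.000000). Multiply by 1.142397: (-0.668559, 0.000000). P_5(cos γ) = -0.668559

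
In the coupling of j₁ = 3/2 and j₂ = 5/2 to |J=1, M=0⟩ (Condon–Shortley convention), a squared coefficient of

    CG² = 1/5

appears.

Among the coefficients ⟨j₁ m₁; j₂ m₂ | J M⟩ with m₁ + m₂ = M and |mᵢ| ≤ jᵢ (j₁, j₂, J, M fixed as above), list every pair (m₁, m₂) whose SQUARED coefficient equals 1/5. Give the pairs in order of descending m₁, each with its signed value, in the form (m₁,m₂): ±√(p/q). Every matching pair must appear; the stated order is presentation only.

(3/2,-3/2): +√(1/5); (-3/2,3/2): −√(1/5)

Admissible pairs with m₁+m₂ = M = 0: (-3/2,3/2), (-1/2,1/2), (1/2,-1/2), (3/2,-3/2)
  (m₁,m₂)=(3/2,-3/2): CG² = 1/5, CG = +√(1/5)   ← matches the target
  (m₁,m₂)=(1/2,-1/2): CG² = 3/10, CG = −√(3/10)
  (m₁,m₂)=(-1/2,1/2): CG² = 3/10, CG = +√(3/10)
  (m₁,m₂)=(-3/2,3/2): CG² = 1/5, CG = −√(1/5)   ← matches the target
Pairs with CG² = 1/5: (3/2,-3/2): +√(1/5); (-3/2,3/2): −√(1/5)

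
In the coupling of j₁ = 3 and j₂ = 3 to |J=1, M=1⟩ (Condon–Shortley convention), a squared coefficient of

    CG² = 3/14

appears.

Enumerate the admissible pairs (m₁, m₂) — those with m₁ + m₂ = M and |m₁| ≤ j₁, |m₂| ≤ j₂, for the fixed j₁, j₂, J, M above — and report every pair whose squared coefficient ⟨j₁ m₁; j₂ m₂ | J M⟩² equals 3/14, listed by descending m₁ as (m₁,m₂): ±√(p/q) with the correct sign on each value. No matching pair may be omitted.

Admissible pairs with m₁+m₂ = M = 1: (-2,3), (-1,2), (0,1), (1,0), (2,-1), (3,-2)
  (m₁,m₂)=(3,-2): CG² = 3/28, CG = +√(3/28)
  (m₁,m₂)=(2,-1): CG² = 5/28, CG = −√(5/28)
  (m₁,m₂)=(1,0): CG² = 3/14, CG = +√(3/14)   ← matches the target
  (m₁,m₂)=(0,1): CG² = 3/14, CG = −√(3/14)   ← matches the target
  (m₁,m₂)=(-1,2): CG² = 5/28, CG = +√(5/28)
  (m₁,m₂)=(-2,3): CG² = 3/28, CG = −√(3/28)
Pairs with CG² = 3/14: (1,0): +√(3/14); (0,1): −√(3/14)

(1,0): +√(3/14); (0,1): −√(3/14)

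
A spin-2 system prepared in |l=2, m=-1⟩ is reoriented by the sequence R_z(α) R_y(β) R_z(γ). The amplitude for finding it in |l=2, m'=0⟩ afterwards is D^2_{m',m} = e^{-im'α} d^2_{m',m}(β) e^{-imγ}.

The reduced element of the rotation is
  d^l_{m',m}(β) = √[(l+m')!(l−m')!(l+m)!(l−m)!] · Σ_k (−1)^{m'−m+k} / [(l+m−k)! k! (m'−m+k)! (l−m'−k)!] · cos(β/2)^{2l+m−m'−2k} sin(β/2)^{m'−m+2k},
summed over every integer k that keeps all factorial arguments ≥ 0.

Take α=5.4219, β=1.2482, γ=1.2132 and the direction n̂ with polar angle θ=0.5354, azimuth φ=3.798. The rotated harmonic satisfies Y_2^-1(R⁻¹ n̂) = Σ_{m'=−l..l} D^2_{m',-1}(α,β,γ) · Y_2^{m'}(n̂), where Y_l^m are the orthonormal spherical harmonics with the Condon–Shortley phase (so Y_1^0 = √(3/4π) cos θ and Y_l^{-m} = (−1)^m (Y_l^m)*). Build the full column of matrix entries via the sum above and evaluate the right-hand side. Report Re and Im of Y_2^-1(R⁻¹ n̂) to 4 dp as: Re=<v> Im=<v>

Need the full column D^2_{m',-1} for m'=−2..2 at α=5.4219, β=1.2482, γ=1.2132.
cos(β/2)=0.811489, sin(β/2)=0.584367
d^2_{-2,-1}: single k=1 term ⇒ +0.624546;  D = +0.545261-0.304546i
d^2_{-1,-1}: k∈[0..1] ⇒ +0.433642 -0.674619 = -0.240977;  D = -0.226209-0.083064i
d^2_{0,-1}: k∈[0..1] ⇒ -0.764909 +0.396658 = -0.368252;  D = -0.128897-0.344956i
d^2_{1,-1}: k∈[0..1] ⇒ +0.674619 -0.116612 = +0.558007;  D = -0.269327+0.488707i
d^2_{2,-1}: single k=0 term ⇒ -0.323870;  D = +0.317034-0.066190i
Y_2^{m'}(θ=0.5354,φ=3.798) and Σ D·Y over m':
  (+0.5453-0.3045i)·(+0.0257-0.0972i)  (-0.2262-0.0831i)·(-0.2685+0.2069i)  (-0.1289-0.3450i)·(+0.3845+0.0000i)  (-0.2693+0.4887i)·(+0.2685+0.2069i)  (+0.3170-0.0662i)·(+0.0257+0.0972i)
Y_2^-1(R⁻¹ n̂) = -0.146111-0.113304i

Re=-0.1461 Im=-0.1133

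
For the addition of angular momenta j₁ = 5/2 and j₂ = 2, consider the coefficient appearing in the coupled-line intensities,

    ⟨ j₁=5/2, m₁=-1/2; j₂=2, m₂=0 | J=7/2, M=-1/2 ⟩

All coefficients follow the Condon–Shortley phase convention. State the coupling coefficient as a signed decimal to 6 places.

-0.195180

√[8·1!4!3!/9! · 2!3!2!2!3!4!] = √(768/35)
  +(−1)^0/∏(0,1,3,2,1,1)! = 1/12  (running 1/12)
  +(−1)^1/∏(1,0,2,1,2,2)! = -1/8  (running -1/24)
⟨..|..⟩ = √(768/35)·(-1/24) = -0.195180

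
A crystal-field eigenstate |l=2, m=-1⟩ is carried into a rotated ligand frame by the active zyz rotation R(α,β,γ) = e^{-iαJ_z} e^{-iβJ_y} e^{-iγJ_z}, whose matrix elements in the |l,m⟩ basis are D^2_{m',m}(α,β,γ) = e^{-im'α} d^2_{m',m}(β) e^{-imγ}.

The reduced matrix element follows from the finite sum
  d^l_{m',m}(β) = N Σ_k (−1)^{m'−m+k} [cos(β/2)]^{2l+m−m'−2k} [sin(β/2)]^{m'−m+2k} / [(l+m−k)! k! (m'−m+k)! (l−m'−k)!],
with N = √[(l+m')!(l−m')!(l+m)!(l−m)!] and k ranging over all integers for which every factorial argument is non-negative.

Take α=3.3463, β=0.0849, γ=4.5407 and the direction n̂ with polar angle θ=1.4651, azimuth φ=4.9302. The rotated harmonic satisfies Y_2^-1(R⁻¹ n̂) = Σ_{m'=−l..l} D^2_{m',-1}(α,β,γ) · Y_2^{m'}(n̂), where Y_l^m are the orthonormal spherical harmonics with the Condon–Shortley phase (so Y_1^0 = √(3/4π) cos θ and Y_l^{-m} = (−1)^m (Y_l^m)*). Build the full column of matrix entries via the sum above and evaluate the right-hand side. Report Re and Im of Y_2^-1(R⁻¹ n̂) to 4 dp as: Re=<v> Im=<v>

Need the full column D^2_{m',-1} for m'=−2..2 at α=3.3463, β=0.0849, γ=4.5407.
cos(β/2)=0.999099, sin(β/2)=0.042437
d^2_{-2,-1}: single k=1 term ⇒ +0.084645;  D = +0.019933-0.082265i
d^2_{-1,-1}: k∈[0..1] ⇒ +0.996401 -0.005393 = +0.991008;  D = -0.032716+0.990468i
d^2_{0,-1}: k∈[0..1] ⇒ -0.103669 +0.000187 = -0.103482;  D = +0.017680+0.101960i
d^2_{1,-1}: k∈[0..1] ⇒ +0.005393 -0.000003 = +0.005390;  D = +0.001981+0.005012i
d^2_{2,-1}: single k=0 term ⇒ -0.000153;  D = +0.000084+0.000128i
Y_2^{m'}(θ=1.4651,φ=4.9302) and Σ D·Y over m':
  (+0.0199-0.0823i)·(-0.3463+0.1612i)  (-0.0327+0.9905i)·(+0.0175+0.0791i)  (+0.0177+0.1020i)·(-0.3049+0.0000i)  (+0.0020+0.0050i)·(-0.0175+0.0791i)  (+0.0001+0.0001i)·(-0.3463-0.1612i)
Y_2^-1(R⁻¹ n̂) = -0.078425+0.015387i

Re=-0.0784 Im=0.0154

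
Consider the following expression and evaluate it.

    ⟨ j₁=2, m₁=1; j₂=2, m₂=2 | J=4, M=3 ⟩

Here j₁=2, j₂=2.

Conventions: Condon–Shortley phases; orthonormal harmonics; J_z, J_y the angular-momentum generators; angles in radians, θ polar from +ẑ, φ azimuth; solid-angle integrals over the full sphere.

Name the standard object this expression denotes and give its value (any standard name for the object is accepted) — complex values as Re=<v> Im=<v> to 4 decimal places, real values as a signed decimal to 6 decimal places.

Clebsch–Gordan coefficient, +√(1/2) ≈ +0.707107

This is a Clebsch–Gordan (vector-coupling) coefficient.
√[9·0!4!4!/9! · 3!1!4!0!7!1!] = √(10368)
  +(−1)^0/∏(0,0,1,4,3,0)! = 1/144  (running 1/144)
⟨..|..⟩ = √(10368)·(1/144) = +0.707107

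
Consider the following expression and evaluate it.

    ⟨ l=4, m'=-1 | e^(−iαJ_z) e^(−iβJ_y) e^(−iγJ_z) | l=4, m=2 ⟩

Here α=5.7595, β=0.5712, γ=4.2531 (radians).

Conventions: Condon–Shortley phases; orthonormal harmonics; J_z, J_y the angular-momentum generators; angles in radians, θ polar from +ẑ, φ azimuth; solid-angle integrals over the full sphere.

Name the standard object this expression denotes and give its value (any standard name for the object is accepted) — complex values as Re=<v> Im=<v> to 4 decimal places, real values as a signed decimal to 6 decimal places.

This is a Wigner D-matrix element — the rotation-matrix element ⟨l m'| R(α,β,γ) |l m⟩ in the angular-momentum basis.
D^4_{-1,2}(5.7595,0.5712,4.2531) = e^{-i·-1·5.7595}·d^4_{-1,2}(0.5712)·e^{-i·2·4.2531}. Compute d first:
c=cos(0.571200/2)=0.959493, s=sin(0.571200/2)=0.281733; N=√[6·120·720·2]=1018.233765
Admissible k: 3..5 (factorial args all ≥0)
  k=3: (−1)^0·1018.2338/(72)·0.9595^5·0.2817^3 = +0.257180
  k=4: (−1)^1·1018.2338/(48)·0.9595^3·0.2817^5 = -0.033260
  k=5: (−1)^2·1018.2338/(240)·0.9595^1·0.2817^7 = +0.000574
d^4_{-1,2}(0.5712) = +0.257180 -0.033260 +0.000574 = +0.224494
Attach z-rotation phases: D = e^{-i(-1)(5.7595)}·(+0.224494)·e^{-i(2)(4.2531)} = -0.207216-0.086365i

Wigner D-matrix element, Re=-0.2072 Im=-0.0864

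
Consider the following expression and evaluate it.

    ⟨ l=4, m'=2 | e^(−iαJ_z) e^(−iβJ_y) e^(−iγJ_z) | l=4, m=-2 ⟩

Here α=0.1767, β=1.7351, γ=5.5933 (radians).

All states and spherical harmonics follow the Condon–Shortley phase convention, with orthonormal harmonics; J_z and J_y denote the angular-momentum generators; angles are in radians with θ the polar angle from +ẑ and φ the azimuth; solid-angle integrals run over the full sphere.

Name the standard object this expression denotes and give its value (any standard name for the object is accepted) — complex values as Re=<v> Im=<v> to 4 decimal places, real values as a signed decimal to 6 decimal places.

This is a Wigner D-matrix element — the rotation-matrix element ⟨l m'| R(α,β,γ) |l m⟩ in the angular-momentum basis.
Split into d^4_{2,-2}(β=1.7351) × two z-phases.
Half-angle: c=0.646697, s=0.762747. N=√(720·2·2·720)=1440.000000
k∈{0,1,2} keeps every argument non-negative
  k=0: (−1)^4·1440.0000/(96)·0.6467^4·0.7627^4 = +0.888008
  k=1: (−1)^5·1440.0000/(120)·0.6467^2·0.7627^6 = -0.988247
  k=2: (−1)^6·1440.0000/(1440)·0.6467^0·0.7627^8 = +0.114563
d^4_{2,-2}(1.7351) = +0.888008 -0.988247 +0.114563 = +0.014323
Phases: e^{-i·(2)·0.1767}=+0.938201-0.346090i, e^{-i·(-2)·5.5933}=+0.189866-0.981810i ⇒ D=-0.002316-0.014135i

Wigner D-matrix element, Re=-0.0023 Im=-0.0141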